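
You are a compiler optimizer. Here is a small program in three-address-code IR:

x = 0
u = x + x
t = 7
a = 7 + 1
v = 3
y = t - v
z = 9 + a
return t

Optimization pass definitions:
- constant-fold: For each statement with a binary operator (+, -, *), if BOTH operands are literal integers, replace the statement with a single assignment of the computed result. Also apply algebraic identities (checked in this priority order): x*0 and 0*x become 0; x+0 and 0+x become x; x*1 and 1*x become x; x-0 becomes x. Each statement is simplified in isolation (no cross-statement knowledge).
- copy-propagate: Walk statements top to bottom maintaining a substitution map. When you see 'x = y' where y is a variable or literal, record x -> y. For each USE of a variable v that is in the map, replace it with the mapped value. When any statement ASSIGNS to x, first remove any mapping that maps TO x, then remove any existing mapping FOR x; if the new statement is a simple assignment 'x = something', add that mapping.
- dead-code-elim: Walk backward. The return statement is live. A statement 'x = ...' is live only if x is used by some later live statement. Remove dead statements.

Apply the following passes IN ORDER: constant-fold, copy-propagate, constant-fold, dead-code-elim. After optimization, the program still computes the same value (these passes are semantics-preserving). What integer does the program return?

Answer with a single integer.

Answer: 7

Derivation:
Initial IR:
  x = 0
  u = x + x
  t = 7
  a = 7 + 1
  v = 3
  y = t - v
  z = 9 + a
  return t
After constant-fold (8 stmts):
  x = 0
  u = x + x
  t = 7
  a = 8
  v = 3
  y = t - v
  z = 9 + a
  return t
After copy-propagate (8 stmts):
  x = 0
  u = 0 + 0
  t = 7
  a = 8
  v = 3
  y = 7 - 3
  z = 9 + 8
  return 7
After constant-fold (8 stmts):
  x = 0
  u = 0
  t = 7
  a = 8
  v = 3
  y = 4
  z = 17
  return 7
After dead-code-elim (1 stmts):
  return 7
Evaluate:
  x = 0  =>  x = 0
  u = x + x  =>  u = 0
  t = 7  =>  t = 7
  a = 7 + 1  =>  a = 8
  v = 3  =>  v = 3
  y = t - v  =>  y = 4
  z = 9 + a  =>  z = 17
  return t = 7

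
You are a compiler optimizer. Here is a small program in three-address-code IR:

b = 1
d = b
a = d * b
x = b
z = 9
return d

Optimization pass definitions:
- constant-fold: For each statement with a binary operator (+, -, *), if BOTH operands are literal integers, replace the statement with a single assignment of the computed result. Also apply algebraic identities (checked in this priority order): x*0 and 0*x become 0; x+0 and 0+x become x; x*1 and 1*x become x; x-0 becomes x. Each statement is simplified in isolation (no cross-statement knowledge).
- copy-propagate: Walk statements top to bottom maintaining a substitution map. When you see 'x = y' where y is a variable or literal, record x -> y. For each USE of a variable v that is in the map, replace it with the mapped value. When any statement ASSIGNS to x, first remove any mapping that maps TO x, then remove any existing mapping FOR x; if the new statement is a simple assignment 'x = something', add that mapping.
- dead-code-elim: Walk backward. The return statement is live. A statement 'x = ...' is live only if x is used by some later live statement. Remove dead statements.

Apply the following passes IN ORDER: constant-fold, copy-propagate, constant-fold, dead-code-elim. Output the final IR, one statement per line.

Initial IR:
  b = 1
  d = b
  a = d * b
  x = b
  z = 9
  return d
After constant-fold (6 stmts):
  b = 1
  d = b
  a = d * b
  x = b
  z = 9
  return d
After copy-propagate (6 stmts):
  b = 1
  d = 1
  a = 1 * 1
  x = 1
  z = 9
  return 1
After constant-fold (6 stmts):
  b = 1
  d = 1
  a = 1
  x = 1
  z = 9
  return 1
After dead-code-elim (1 stmts):
  return 1

Answer: return 1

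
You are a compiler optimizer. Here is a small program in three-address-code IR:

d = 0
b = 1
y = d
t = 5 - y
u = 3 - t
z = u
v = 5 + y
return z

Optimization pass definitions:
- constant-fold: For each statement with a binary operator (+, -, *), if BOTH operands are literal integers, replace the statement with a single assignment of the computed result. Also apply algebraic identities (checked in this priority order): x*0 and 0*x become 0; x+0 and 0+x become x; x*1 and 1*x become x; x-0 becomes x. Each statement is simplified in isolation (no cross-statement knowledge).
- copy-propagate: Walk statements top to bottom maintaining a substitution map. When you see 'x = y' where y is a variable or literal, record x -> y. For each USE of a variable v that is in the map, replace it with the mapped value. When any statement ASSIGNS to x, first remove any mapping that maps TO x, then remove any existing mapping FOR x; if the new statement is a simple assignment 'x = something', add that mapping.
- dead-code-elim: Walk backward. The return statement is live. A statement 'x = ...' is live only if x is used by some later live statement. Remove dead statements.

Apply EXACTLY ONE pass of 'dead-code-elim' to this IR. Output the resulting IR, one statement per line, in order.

Answer: d = 0
y = d
t = 5 - y
u = 3 - t
z = u
return z

Derivation:
Applying dead-code-elim statement-by-statement:
  [8] return z  -> KEEP (return); live=['z']
  [7] v = 5 + y  -> DEAD (v not live)
  [6] z = u  -> KEEP; live=['u']
  [5] u = 3 - t  -> KEEP; live=['t']
  [4] t = 5 - y  -> KEEP; live=['y']
  [3] y = d  -> KEEP; live=['d']
  [2] b = 1  -> DEAD (b not live)
  [1] d = 0  -> KEEP; live=[]
Result (6 stmts):
  d = 0
  y = d
  t = 5 - y
  u = 3 - t
  z = u
  return z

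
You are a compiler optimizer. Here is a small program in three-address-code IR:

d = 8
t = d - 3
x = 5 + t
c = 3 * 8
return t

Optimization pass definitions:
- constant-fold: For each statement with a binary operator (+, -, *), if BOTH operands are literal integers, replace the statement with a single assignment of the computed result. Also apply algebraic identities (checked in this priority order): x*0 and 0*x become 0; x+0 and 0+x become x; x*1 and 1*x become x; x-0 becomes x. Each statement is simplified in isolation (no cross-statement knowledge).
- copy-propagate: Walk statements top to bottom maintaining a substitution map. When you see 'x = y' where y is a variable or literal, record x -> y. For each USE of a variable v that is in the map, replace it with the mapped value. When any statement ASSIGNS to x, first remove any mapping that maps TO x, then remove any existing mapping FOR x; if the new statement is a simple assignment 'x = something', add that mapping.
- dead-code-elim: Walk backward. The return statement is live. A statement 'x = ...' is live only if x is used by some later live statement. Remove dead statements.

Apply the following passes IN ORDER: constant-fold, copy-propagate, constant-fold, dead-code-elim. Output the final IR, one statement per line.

Answer: t = 5
return t

Derivation:
Initial IR:
  d = 8
  t = d - 3
  x = 5 + t
  c = 3 * 8
  return t
After constant-fold (5 stmts):
  d = 8
  t = d - 3
  x = 5 + t
  c = 24
  return t
After copy-propagate (5 stmts):
  d = 8
  t = 8 - 3
  x = 5 + t
  c = 24
  return t
After constant-fold (5 stmts):
  d = 8
  t = 5
  x = 5 + t
  c = 24
  return t
After dead-code-elim (2 stmts):
  t = 5
  return t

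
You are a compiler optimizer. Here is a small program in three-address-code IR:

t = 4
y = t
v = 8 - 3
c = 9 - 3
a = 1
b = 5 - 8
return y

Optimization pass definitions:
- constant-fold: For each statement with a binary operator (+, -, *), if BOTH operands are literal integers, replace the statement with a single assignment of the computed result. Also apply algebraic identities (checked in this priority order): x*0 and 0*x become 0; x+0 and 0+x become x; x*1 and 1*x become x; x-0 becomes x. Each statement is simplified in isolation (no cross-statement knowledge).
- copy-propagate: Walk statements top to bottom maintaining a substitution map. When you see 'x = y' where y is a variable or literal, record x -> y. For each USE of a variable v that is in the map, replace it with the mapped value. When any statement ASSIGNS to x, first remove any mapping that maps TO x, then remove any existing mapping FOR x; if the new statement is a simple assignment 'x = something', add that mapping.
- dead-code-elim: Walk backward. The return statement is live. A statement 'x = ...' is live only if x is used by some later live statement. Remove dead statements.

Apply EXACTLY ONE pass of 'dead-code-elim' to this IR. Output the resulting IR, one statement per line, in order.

Applying dead-code-elim statement-by-statement:
  [7] return y  -> KEEP (return); live=['y']
  [6] b = 5 - 8  -> DEAD (b not live)
  [5] a = 1  -> DEAD (a not live)
  [4] c = 9 - 3  -> DEAD (c not live)
  [3] v = 8 - 3  -> DEAD (v not live)
  [2] y = t  -> KEEP; live=['t']
  [1] t = 4  -> KEEP; live=[]
Result (3 stmts):
  t = 4
  y = t
  return y

Answer: t = 4
y = t
return y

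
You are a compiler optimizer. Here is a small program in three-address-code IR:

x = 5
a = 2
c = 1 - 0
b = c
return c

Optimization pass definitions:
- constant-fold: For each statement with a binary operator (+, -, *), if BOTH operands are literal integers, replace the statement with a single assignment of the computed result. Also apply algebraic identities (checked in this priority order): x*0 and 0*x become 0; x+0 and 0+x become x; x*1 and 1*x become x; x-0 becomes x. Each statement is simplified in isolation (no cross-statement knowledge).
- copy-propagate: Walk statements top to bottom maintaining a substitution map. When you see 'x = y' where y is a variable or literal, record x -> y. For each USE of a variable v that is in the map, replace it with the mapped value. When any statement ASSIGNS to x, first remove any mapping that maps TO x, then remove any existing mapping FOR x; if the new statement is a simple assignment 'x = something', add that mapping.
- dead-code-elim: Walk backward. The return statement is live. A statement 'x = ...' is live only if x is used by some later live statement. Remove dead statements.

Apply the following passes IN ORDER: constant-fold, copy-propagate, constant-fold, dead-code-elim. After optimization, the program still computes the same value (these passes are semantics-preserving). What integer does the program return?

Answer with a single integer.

Answer: 1

Derivation:
Initial IR:
  x = 5
  a = 2
  c = 1 - 0
  b = c
  return c
After constant-fold (5 stmts):
  x = 5
  a = 2
  c = 1
  b = c
  return c
After copy-propagate (5 stmts):
  x = 5
  a = 2
  c = 1
  b = 1
  return 1
After constant-fold (5 stmts):
  x = 5
  a = 2
  c = 1
  b = 1
  return 1
After dead-code-elim (1 stmts):
  return 1
Evaluate:
  x = 5  =>  x = 5
  a = 2  =>  a = 2
  c = 1 - 0  =>  c = 1
  b = c  =>  b = 1
  return c = 1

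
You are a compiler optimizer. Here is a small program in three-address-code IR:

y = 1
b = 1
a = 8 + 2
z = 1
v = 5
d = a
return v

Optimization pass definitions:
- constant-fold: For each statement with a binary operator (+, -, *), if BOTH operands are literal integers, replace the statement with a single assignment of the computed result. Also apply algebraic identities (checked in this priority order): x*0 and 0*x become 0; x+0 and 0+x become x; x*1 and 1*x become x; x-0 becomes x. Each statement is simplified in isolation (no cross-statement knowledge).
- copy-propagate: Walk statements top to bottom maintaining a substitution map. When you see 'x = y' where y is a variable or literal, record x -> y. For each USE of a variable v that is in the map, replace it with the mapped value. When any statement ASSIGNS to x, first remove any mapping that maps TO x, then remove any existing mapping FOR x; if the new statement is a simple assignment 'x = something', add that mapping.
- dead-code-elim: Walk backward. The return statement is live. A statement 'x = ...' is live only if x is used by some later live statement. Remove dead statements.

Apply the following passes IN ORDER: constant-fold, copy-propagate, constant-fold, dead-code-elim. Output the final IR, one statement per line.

Answer: return 5

Derivation:
Initial IR:
  y = 1
  b = 1
  a = 8 + 2
  z = 1
  v = 5
  d = a
  return v
After constant-fold (7 stmts):
  y = 1
  b = 1
  a = 10
  z = 1
  v = 5
  d = a
  return v
After copy-propagate (7 stmts):
  y = 1
  b = 1
  a = 10
  z = 1
  v = 5
  d = 10
  return 5
After constant-fold (7 stmts):
  y = 1
  b = 1
  a = 10
  z = 1
  v = 5
  d = 10
  return 5
After dead-code-elim (1 stmts):
  return 5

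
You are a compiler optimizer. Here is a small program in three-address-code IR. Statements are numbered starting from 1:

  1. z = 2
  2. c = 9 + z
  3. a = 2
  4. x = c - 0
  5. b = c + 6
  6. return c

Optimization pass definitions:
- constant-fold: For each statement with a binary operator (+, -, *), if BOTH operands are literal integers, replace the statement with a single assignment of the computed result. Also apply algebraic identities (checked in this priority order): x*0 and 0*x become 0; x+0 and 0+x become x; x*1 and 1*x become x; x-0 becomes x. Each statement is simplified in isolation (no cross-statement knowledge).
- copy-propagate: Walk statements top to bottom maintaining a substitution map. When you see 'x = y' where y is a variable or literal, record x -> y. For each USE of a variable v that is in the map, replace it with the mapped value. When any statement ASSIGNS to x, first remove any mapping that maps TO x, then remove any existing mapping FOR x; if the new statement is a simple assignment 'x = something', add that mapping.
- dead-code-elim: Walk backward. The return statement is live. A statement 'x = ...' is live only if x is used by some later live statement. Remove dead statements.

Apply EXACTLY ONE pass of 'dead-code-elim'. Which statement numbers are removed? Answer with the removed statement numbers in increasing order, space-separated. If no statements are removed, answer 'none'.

Backward liveness scan:
Stmt 1 'z = 2': KEEP (z is live); live-in = []
Stmt 2 'c = 9 + z': KEEP (c is live); live-in = ['z']
Stmt 3 'a = 2': DEAD (a not in live set ['c'])
Stmt 4 'x = c - 0': DEAD (x not in live set ['c'])
Stmt 5 'b = c + 6': DEAD (b not in live set ['c'])
Stmt 6 'return c': KEEP (return); live-in = ['c']
Removed statement numbers: [3, 4, 5]
Surviving IR:
  z = 2
  c = 9 + z
  return c

Answer: 3 4 5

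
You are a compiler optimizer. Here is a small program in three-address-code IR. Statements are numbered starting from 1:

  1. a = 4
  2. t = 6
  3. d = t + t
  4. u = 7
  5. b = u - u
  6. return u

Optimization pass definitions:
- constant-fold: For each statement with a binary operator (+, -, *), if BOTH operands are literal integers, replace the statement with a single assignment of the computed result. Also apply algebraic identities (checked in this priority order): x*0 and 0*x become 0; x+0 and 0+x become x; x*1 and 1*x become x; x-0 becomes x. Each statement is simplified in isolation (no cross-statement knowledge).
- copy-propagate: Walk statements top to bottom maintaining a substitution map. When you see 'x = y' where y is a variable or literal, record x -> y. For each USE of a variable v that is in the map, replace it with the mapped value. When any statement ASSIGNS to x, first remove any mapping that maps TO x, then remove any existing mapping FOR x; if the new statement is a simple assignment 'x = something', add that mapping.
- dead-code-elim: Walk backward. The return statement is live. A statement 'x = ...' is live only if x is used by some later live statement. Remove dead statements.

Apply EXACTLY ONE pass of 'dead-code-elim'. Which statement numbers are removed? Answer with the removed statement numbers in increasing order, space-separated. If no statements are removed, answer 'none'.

Backward liveness scan:
Stmt 1 'a = 4': DEAD (a not in live set [])
Stmt 2 't = 6': DEAD (t not in live set [])
Stmt 3 'd = t + t': DEAD (d not in live set [])
Stmt 4 'u = 7': KEEP (u is live); live-in = []
Stmt 5 'b = u - u': DEAD (b not in live set ['u'])
Stmt 6 'return u': KEEP (return); live-in = ['u']
Removed statement numbers: [1, 2, 3, 5]
Surviving IR:
  u = 7
  return u

Answer: 1 2 3 5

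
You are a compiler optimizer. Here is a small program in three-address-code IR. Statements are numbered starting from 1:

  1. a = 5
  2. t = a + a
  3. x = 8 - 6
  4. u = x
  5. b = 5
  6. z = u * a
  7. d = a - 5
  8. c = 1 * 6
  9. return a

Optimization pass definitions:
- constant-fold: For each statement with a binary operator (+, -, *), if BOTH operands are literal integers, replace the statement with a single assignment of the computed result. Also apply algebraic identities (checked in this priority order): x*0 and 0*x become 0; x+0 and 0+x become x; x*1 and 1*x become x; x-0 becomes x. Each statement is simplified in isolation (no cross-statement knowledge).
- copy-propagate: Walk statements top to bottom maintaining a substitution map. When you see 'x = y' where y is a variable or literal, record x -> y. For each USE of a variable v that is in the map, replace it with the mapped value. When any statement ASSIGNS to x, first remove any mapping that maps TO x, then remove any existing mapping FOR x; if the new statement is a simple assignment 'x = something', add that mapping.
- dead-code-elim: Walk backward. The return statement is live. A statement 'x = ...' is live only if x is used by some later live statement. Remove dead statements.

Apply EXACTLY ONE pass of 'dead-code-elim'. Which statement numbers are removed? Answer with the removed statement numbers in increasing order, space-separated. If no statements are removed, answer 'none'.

Answer: 2 3 4 5 6 7 8

Derivation:
Backward liveness scan:
Stmt 1 'a = 5': KEEP (a is live); live-in = []
Stmt 2 't = a + a': DEAD (t not in live set ['a'])
Stmt 3 'x = 8 - 6': DEAD (x not in live set ['a'])
Stmt 4 'u = x': DEAD (u not in live set ['a'])
Stmt 5 'b = 5': DEAD (b not in live set ['a'])
Stmt 6 'z = u * a': DEAD (z not in live set ['a'])
Stmt 7 'd = a - 5': DEAD (d not in live set ['a'])
Stmt 8 'c = 1 * 6': DEAD (c not in live set ['a'])
Stmt 9 'return a': KEEP (return); live-in = ['a']
Removed statement numbers: [2, 3, 4, 5, 6, 7, 8]
Surviving IR:
  a = 5
  return a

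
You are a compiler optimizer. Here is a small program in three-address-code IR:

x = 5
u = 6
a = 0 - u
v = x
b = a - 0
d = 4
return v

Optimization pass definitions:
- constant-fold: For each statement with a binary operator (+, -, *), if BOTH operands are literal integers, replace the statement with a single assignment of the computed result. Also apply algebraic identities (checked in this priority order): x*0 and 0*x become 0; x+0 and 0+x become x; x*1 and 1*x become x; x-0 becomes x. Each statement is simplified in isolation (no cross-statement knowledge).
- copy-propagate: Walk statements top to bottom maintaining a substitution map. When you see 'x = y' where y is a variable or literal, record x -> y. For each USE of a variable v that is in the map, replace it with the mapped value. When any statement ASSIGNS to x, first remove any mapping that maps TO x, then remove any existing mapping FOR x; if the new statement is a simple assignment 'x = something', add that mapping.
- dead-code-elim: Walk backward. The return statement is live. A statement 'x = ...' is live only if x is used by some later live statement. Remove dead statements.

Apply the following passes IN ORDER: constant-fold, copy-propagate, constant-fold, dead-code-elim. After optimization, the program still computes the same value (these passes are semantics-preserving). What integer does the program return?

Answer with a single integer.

Initial IR:
  x = 5
  u = 6
  a = 0 - u
  v = x
  b = a - 0
  d = 4
  return v
After constant-fold (7 stmts):
  x = 5
  u = 6
  a = 0 - u
  v = x
  b = a
  d = 4
  return v
After copy-propagate (7 stmts):
  x = 5
  u = 6
  a = 0 - 6
  v = 5
  b = a
  d = 4
  return 5
After constant-fold (7 stmts):
  x = 5
  u = 6
  a = -6
  v = 5
  b = a
  d = 4
  return 5
After dead-code-elim (1 stmts):
  return 5
Evaluate:
  x = 5  =>  x = 5
  u = 6  =>  u = 6
  a = 0 - u  =>  a = -6
  v = x  =>  v = 5
  b = a - 0  =>  b = -6
  d = 4  =>  d = 4
  return v = 5

Answer: 5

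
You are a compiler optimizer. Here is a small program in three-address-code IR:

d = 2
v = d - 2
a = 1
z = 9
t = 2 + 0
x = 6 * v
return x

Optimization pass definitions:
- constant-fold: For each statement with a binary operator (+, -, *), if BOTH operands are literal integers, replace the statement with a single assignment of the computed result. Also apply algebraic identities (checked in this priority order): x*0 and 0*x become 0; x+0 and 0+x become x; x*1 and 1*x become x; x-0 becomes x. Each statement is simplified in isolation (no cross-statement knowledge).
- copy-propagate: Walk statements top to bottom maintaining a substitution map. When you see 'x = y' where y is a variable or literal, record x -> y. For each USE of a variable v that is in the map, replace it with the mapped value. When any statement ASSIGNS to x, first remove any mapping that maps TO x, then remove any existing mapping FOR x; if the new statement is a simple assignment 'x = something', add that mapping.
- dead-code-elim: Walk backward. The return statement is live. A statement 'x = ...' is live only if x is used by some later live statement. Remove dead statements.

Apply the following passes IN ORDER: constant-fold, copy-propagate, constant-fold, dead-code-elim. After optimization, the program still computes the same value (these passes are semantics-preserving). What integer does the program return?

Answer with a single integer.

Answer: 0

Derivation:
Initial IR:
  d = 2
  v = d - 2
  a = 1
  z = 9
  t = 2 + 0
  x = 6 * v
  return x
After constant-fold (7 stmts):
  d = 2
  v = d - 2
  a = 1
  z = 9
  t = 2
  x = 6 * v
  return x
After copy-propagate (7 stmts):
  d = 2
  v = 2 - 2
  a = 1
  z = 9
  t = 2
  x = 6 * v
  return x
After constant-fold (7 stmts):
  d = 2
  v = 0
  a = 1
  z = 9
  t = 2
  x = 6 * v
  return x
After dead-code-elim (3 stmts):
  v = 0
  x = 6 * v
  return x
Evaluate:
  d = 2  =>  d = 2
  v = d - 2  =>  v = 0
  a = 1  =>  a = 1
  z = 9  =>  z = 9
  t = 2 + 0  =>  t = 2
  x = 6 * v  =>  x = 0
  return x = 0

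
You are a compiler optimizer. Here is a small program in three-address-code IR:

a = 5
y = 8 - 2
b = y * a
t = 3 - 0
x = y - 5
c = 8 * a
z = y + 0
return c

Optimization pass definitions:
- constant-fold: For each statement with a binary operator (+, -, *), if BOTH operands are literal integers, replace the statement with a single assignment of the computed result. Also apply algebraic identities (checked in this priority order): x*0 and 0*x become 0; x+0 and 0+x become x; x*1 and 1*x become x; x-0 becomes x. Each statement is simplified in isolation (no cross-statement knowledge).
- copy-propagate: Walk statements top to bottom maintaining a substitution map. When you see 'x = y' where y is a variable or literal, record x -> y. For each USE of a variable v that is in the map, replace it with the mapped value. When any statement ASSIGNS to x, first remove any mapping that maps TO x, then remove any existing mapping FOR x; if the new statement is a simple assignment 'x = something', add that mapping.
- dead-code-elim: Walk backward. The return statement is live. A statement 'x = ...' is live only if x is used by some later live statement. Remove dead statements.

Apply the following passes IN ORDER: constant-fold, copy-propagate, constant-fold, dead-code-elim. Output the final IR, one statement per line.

Answer: c = 40
return c

Derivation:
Initial IR:
  a = 5
  y = 8 - 2
  b = y * a
  t = 3 - 0
  x = y - 5
  c = 8 * a
  z = y + 0
  return c
After constant-fold (8 stmts):
  a = 5
  y = 6
  b = y * a
  t = 3
  x = y - 5
  c = 8 * a
  z = y
  return c
After copy-propagate (8 stmts):
  a = 5
  y = 6
  b = 6 * 5
  t = 3
  x = 6 - 5
  c = 8 * 5
  z = 6
  return c
After constant-fold (8 stmts):
  a = 5
  y = 6
  b = 30
  t = 3
  x = 1
  c = 40
  z = 6
  return c
After dead-code-elim (2 stmts):
  c = 40
  return c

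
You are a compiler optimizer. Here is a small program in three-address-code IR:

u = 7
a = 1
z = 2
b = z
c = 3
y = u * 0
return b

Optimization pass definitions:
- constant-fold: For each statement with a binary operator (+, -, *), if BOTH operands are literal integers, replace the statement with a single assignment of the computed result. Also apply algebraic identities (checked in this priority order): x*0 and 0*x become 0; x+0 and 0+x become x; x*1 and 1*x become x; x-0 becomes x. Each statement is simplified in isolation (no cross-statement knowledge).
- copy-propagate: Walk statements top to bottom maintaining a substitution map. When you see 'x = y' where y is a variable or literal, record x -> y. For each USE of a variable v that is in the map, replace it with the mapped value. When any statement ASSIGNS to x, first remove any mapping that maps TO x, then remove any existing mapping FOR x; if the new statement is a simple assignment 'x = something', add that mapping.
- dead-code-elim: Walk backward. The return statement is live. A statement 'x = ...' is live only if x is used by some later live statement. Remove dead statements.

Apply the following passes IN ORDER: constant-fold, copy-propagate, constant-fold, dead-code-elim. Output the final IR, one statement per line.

Initial IR:
  u = 7
  a = 1
  z = 2
  b = z
  c = 3
  y = u * 0
  return b
After constant-fold (7 stmts):
  u = 7
  a = 1
  z = 2
  b = z
  c = 3
  y = 0
  return b
After copy-propagate (7 stmts):
  u = 7
  a = 1
  z = 2
  b = 2
  c = 3
  y = 0
  return 2
After constant-fold (7 stmts):
  u = 7
  a = 1
  z = 2
  b = 2
  c = 3
  y = 0
  return 2
After dead-code-elim (1 stmts):
  return 2

Answer: return 2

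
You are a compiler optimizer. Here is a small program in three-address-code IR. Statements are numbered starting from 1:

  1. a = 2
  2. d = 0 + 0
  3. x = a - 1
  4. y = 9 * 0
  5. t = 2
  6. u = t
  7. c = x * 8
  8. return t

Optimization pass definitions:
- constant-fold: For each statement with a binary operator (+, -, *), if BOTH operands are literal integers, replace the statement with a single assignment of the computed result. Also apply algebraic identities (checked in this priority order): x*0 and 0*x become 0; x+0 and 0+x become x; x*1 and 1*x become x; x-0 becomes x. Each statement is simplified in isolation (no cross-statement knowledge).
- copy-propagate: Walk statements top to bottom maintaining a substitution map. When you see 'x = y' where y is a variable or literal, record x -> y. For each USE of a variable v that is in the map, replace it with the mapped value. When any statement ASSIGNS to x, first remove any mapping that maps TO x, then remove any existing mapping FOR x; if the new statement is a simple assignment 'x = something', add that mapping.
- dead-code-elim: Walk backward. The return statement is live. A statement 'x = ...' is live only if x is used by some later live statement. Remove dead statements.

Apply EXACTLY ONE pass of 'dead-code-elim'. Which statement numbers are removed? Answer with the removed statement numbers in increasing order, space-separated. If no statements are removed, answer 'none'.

Answer: 1 2 3 4 6 7

Derivation:
Backward liveness scan:
Stmt 1 'a = 2': DEAD (a not in live set [])
Stmt 2 'd = 0 + 0': DEAD (d not in live set [])
Stmt 3 'x = a - 1': DEAD (x not in live set [])
Stmt 4 'y = 9 * 0': DEAD (y not in live set [])
Stmt 5 't = 2': KEEP (t is live); live-in = []
Stmt 6 'u = t': DEAD (u not in live set ['t'])
Stmt 7 'c = x * 8': DEAD (c not in live set ['t'])
Stmt 8 'return t': KEEP (return); live-in = ['t']
Removed statement numbers: [1, 2, 3, 4, 6, 7]
Surviving IR:
  t = 2
  return t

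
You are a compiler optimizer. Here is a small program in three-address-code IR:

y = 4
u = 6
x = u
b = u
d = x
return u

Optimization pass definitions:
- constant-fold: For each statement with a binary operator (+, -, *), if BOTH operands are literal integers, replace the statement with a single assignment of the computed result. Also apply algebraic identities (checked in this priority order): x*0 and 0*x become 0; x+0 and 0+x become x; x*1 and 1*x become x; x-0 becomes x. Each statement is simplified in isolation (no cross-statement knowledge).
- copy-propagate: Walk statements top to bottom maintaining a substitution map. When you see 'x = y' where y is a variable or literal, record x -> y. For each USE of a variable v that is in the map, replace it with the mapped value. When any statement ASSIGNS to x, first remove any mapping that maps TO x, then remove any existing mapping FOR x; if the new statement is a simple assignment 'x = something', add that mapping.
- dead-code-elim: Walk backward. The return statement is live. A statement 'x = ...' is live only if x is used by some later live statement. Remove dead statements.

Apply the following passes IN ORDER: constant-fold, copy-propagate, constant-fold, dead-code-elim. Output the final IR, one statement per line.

Answer: return 6

Derivation:
Initial IR:
  y = 4
  u = 6
  x = u
  b = u
  d = x
  return u
After constant-fold (6 stmts):
  y = 4
  u = 6
  x = u
  b = u
  d = x
  return u
After copy-propagate (6 stmts):
  y = 4
  u = 6
  x = 6
  b = 6
  d = 6
  return 6
After constant-fold (6 stmts):
  y = 4
  u = 6
  x = 6
  b = 6
  d = 6
  return 6
After dead-code-elim (1 stmts):
  return 6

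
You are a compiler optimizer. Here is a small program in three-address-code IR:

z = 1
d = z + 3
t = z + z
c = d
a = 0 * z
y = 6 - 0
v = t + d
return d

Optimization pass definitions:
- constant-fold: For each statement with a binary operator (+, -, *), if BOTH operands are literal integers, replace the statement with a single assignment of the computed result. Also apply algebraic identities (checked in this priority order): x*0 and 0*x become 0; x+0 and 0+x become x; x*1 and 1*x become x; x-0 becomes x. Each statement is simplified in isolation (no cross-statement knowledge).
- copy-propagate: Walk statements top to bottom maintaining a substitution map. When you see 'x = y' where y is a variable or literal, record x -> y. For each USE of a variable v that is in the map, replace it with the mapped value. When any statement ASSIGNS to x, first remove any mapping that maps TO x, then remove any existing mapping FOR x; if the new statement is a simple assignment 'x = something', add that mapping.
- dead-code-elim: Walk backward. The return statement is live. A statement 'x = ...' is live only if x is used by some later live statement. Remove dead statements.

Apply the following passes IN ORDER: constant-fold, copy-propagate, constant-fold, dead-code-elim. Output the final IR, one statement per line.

Initial IR:
  z = 1
  d = z + 3
  t = z + z
  c = d
  a = 0 * z
  y = 6 - 0
  v = t + d
  return d
After constant-fold (8 stmts):
  z = 1
  d = z + 3
  t = z + z
  c = d
  a = 0
  y = 6
  v = t + d
  return d
After copy-propagate (8 stmts):
  z = 1
  d = 1 + 3
  t = 1 + 1
  c = d
  a = 0
  y = 6
  v = t + d
  return d
After constant-fold (8 stmts):
  z = 1
  d = 4
  t = 2
  c = d
  a = 0
  y = 6
  v = t + d
  return d
After dead-code-elim (2 stmts):
  d = 4
  return d

Answer: d = 4
return d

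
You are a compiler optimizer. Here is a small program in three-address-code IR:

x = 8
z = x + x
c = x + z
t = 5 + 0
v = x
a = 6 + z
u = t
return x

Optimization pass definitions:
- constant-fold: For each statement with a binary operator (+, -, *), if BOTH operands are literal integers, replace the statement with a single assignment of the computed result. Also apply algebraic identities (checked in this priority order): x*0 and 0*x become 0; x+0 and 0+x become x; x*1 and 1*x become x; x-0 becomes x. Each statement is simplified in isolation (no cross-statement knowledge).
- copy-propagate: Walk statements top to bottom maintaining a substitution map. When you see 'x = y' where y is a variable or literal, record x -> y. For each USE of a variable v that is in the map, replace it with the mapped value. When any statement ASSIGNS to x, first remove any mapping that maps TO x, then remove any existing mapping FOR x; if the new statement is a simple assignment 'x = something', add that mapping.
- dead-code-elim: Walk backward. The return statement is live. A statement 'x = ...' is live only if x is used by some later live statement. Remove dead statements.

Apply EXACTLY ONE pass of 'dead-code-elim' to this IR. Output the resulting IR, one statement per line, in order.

Answer: x = 8
return x

Derivation:
Applying dead-code-elim statement-by-statement:
  [8] return x  -> KEEP (return); live=['x']
  [7] u = t  -> DEAD (u not live)
  [6] a = 6 + z  -> DEAD (a not live)
  [5] v = x  -> DEAD (v not live)
  [4] t = 5 + 0  -> DEAD (t not live)
  [3] c = x + z  -> DEAD (c not live)
  [2] z = x + x  -> DEAD (z not live)
  [1] x = 8  -> KEEP; live=[]
Result (2 stmts):
  x = 8
  return x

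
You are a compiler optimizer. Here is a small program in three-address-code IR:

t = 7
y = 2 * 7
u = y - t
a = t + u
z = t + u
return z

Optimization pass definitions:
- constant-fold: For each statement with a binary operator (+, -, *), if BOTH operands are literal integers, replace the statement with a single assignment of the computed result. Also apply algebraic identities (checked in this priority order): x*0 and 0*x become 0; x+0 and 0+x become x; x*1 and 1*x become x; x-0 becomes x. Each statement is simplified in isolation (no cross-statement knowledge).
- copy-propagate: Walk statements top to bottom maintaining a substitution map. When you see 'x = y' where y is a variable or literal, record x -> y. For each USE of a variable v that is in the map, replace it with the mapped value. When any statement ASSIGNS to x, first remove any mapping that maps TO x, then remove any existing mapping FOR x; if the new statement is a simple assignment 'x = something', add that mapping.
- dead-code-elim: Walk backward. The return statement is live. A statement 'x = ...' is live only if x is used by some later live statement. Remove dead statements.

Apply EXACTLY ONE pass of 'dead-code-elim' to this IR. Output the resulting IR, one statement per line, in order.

Answer: t = 7
y = 2 * 7
u = y - t
z = t + u
return z

Derivation:
Applying dead-code-elim statement-by-statement:
  [6] return z  -> KEEP (return); live=['z']
  [5] z = t + u  -> KEEP; live=['t', 'u']
  [4] a = t + u  -> DEAD (a not live)
  [3] u = y - t  -> KEEP; live=['t', 'y']
  [2] y = 2 * 7  -> KEEP; live=['t']
  [1] t = 7  -> KEEP; live=[]
Result (5 stmts):
  t = 7
  y = 2 * 7
  u = y - t
  z = t + u
  return z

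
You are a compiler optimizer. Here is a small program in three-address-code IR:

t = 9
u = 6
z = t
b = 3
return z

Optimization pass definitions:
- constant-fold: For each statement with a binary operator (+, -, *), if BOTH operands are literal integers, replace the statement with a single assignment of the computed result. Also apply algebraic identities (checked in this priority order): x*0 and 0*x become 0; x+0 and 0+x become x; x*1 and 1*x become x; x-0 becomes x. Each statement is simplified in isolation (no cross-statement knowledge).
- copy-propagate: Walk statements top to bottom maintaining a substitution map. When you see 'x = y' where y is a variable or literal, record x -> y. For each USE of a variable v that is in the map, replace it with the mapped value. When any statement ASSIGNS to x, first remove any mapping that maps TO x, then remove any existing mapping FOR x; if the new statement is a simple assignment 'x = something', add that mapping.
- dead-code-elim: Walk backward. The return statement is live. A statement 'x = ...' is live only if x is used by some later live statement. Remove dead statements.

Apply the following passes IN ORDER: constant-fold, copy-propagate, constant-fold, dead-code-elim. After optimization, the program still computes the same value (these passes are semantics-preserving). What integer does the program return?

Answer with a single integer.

Initial IR:
  t = 9
  u = 6
  z = t
  b = 3
  return z
After constant-fold (5 stmts):
  t = 9
  u = 6
  z = t
  b = 3
  return z
After copy-propagate (5 stmts):
  t = 9
  u = 6
  z = 9
  b = 3
  return 9
After constant-fold (5 stmts):
  t = 9
  u = 6
  z = 9
  b = 3
  return 9
After dead-code-elim (1 stmts):
  return 9
Evaluate:
  t = 9  =>  t = 9
  u = 6  =>  u = 6
  z = t  =>  z = 9
  b = 3  =>  b = 3
  return z = 9

Answer: 9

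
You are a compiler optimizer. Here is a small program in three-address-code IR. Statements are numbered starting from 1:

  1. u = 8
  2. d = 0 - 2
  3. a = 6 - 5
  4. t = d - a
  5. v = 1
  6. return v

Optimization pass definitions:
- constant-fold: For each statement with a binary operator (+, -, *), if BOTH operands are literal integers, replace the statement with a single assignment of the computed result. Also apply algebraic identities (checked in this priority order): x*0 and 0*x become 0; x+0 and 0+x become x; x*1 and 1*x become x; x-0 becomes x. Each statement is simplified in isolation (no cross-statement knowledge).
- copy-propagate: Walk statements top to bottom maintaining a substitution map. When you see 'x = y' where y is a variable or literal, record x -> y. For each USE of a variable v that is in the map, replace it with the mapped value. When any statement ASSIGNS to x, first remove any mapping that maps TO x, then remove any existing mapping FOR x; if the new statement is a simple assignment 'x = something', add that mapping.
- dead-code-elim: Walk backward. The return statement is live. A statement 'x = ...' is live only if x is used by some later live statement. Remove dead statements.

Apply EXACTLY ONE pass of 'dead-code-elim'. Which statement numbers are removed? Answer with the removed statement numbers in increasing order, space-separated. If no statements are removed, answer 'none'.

Backward liveness scan:
Stmt 1 'u = 8': DEAD (u not in live set [])
Stmt 2 'd = 0 - 2': DEAD (d not in live set [])
Stmt 3 'a = 6 - 5': DEAD (a not in live set [])
Stmt 4 't = d - a': DEAD (t not in live set [])
Stmt 5 'v = 1': KEEP (v is live); live-in = []
Stmt 6 'return v': KEEP (return); live-in = ['v']
Removed statement numbers: [1, 2, 3, 4]
Surviving IR:
  v = 1
  return v

Answer: 1 2 3 4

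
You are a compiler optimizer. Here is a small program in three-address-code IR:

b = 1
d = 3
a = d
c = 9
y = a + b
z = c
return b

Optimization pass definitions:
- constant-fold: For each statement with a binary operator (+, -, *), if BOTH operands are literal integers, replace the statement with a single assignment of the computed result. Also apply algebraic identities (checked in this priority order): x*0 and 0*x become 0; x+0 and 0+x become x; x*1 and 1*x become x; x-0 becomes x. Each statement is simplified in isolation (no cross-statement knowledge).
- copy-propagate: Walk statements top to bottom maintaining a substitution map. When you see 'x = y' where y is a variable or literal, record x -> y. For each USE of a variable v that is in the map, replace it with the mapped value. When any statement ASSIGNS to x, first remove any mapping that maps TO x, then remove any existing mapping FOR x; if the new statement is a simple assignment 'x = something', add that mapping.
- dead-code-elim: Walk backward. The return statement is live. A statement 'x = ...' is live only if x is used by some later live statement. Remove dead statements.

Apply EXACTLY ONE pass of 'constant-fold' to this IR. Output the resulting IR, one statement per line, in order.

Answer: b = 1
d = 3
a = d
c = 9
y = a + b
z = c
return b

Derivation:
Applying constant-fold statement-by-statement:
  [1] b = 1  (unchanged)
  [2] d = 3  (unchanged)
  [3] a = d  (unchanged)
  [4] c = 9  (unchanged)
  [5] y = a + b  (unchanged)
  [6] z = c  (unchanged)
  [7] return b  (unchanged)
Result (7 stmts):
  b = 1
  d = 3
  a = d
  c = 9
  y = a + b
  z = c
  return b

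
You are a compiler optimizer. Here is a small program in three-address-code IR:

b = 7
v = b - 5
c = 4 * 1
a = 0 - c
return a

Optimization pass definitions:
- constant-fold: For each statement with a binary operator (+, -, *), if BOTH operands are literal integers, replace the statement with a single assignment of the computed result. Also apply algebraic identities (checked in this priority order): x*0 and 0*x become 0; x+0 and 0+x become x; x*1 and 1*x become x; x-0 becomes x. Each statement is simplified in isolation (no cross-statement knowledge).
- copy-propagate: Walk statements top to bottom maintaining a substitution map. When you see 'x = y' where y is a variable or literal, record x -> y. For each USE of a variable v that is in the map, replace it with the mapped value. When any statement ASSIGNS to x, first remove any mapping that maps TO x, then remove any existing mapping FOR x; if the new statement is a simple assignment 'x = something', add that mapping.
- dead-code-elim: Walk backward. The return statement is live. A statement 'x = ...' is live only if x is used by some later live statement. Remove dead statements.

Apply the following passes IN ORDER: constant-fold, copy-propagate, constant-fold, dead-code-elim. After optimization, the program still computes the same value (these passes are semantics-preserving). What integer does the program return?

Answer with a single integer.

Initial IR:
  b = 7
  v = b - 5
  c = 4 * 1
  a = 0 - c
  return a
After constant-fold (5 stmts):
  b = 7
  v = b - 5
  c = 4
  a = 0 - c
  return a
After copy-propagate (5 stmts):
  b = 7
  v = 7 - 5
  c = 4
  a = 0 - 4
  return a
After constant-fold (5 stmts):
  b = 7
  v = 2
  c = 4
  a = -4
  return a
After dead-code-elim (2 stmts):
  a = -4
  return a
Evaluate:
  b = 7  =>  b = 7
  v = b - 5  =>  v = 2
  c = 4 * 1  =>  c = 4
  a = 0 - c  =>  a = -4
  return a = -4

Answer: -4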